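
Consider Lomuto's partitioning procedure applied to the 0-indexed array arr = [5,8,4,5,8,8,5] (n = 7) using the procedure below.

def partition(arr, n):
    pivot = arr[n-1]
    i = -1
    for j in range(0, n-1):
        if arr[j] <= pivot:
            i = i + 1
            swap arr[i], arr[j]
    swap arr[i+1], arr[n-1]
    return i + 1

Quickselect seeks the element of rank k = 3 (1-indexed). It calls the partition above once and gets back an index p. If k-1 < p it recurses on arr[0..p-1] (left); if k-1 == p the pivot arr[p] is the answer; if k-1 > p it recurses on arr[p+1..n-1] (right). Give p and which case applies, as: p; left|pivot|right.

pivot = arr[6] = 5; i = -1
j=0: arr[0]=5 ≤ 5 → i=0, swap arr[0],arr[0] (no change) → [5,8,4,5,8,8,5]
j=1: arr[1]=8 > 5 → no swap
j=2: arr[2]=4 ≤ 5 → i=1, swap arr[1],arr[2] → [5,4,8,5,8,8,5]
j=3: arr[3]=5 ≤ 5 → i=2, swap arr[2],arr[3] → [5,4,5,8,8,8,5]
j=4: arr[4]=8 > 5 → no swap
j=5: arr[5]=8 > 5 → no swap
final swap arr[3],arr[6] → [5,4,5,5,8,8,8]; return 3
p = 3; k-1 = 2 < 3 ⇒ left

3; left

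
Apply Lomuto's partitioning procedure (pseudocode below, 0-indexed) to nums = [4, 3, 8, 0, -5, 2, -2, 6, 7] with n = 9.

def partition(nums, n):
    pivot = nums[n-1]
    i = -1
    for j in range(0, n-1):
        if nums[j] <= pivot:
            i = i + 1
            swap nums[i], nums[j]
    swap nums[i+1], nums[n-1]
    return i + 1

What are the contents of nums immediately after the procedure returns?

pivot = nums[8] = 7; i = -1
j=0: nums[0]=4 ≤ 7 → i=0, swap nums[0],nums[0] (no change) → [4, 3, 8, 0, -5, 2, -2, 6, 7]
j=1: nums[1]=3 ≤ 7 → i=1, swap nums[1],nums[1] (no change) → [4, 3, 8, 0, -5, 2, -2, 6, 7]
j=2: nums[2]=8 > 7 → no swap
j=3: nums[3]=0 ≤ 7 → i=2, swap nums[2],nums[3] → [4, 3, 0, 8, -5, 2, -2, 6, 7]
j=4: nums[4]=-5 ≤ 7 → i=3, swap nums[3],nums[4] → [4, 3, 0, -5, 8, 2, -2, 6, 7]
j=5: nums[5]=2 ≤ 7 → i=4, swap nums[4],nums[5] → [4, 3, 0, -5, 2, 8, -2, 6, 7]
j=6: nums[6]=-2 ≤ 7 → i=5, swap nums[5],nums[6] → [4, 3, 0, -5, 2, -2, 8, 6, 7]
j=7: nums[7]=6 ≤ 7 → i=6, swap nums[6],nums[7] → [4, 3, 0, -5, 2, -2, 6, 8, 7]
final swap nums[7],nums[8] → [4, 3, 0, -5, 2, -2, 6, 7, 8]; return 7

[4, 3, 0, -5, 2, -2, 6, 7, 8]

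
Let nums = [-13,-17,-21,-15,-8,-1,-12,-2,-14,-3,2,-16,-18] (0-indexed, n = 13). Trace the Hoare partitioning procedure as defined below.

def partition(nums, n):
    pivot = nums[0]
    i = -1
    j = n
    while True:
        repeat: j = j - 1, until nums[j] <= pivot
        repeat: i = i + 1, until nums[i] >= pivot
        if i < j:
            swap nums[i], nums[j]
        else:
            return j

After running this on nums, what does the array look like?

[-18,-17,-21,-15,-16,-14,-12,-2,-1,-3,2,-8,-13]

pivot=-13
j stops at 12 (-18), i stops at 0 (-13); swap ⇒ [-18,-17,-21,-15,-8,-1,-12,-2,-14,-3,2,-16,-13]
j stops at 11 (-16), i stops at 4 (-8); swap ⇒ [-18,-17,-21,-15,-16,-1,-12,-2,-14,-3,2,-8,-13]
j stops at 8 (-14), i stops at 5 (-1); swap ⇒ [-18,-17,-21,-15,-16,-14,-12,-2,-1,-3,2,-8,-13]
j stops at 5, i stops at 6; i≥j ⇒ return 5. nums=[-18,-17,-21,-15,-16,-14,-12,-2,-1,-3,2,-8,-13]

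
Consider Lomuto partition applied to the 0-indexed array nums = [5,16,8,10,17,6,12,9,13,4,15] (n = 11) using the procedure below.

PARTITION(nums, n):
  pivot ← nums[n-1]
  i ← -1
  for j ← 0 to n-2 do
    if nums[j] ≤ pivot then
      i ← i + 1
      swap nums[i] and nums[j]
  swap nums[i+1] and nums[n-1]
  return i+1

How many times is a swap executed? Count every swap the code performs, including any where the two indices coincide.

9

pivot = nums[10] = 15; i = -1
j=0: nums[0]=5 ≤ 15 → i=0, swap nums[0],nums[0] (no change) → [5,16,8,10,17,6,12,9,13,4,15]
j=1: nums[1]=16 > 15 → no swap
j=2: nums[2]=8 ≤ 15 → i=1, swap nums[1],nums[2] → [5,8,16,10,17,6,12,9,13,4,15]
j=3: nums[3]=10 ≤ 15 → i=2, swap nums[2],nums[3] → [5,8,10,16,17,6,12,9,13,4,15]
j=4: nums[4]=17 > 15 → no swap
j=5: nums[5]=6 ≤ 15 → i=3, swap nums[3],nums[5] → [5,8,10,6,17,16,12,9,13,4,15]
j=6: nums[6]=12 ≤ 15 → i=4, swap nums[4],nums[6] → [5,8,10,6,12,16,17,9,13,4,15]
j=7: nums[7]=9 ≤ 15 → i=5, swap nums[5],nums[7] → [5,8,10,6,12,9,17,16,13,4,15]
j=8: nums[8]=13 ≤ 15 → i=6, swap nums[6],nums[8] → [5,8,10,6,12,9,13,16,17,4,15]
j=9: nums[9]=4 ≤ 15 → i=7, swap nums[7],nums[9] → [5,8,10,6,12,9,13,4,17,16,15]
final swap nums[8],nums[10] → [5,8,10,6,12,9,13,4,15,16,17]; return 8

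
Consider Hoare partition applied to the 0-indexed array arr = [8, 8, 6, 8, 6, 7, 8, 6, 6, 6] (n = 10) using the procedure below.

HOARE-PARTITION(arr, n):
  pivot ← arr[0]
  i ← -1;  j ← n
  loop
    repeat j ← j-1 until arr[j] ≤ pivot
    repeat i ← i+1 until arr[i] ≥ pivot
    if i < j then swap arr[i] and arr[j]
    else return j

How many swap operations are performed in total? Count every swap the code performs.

pivot = arr[0] = 8; i = -1, j = 10
j→9 (arr[9]=6≤8), i→0 (arr[0]=8≥8); i<j, swap → [6, 8, 6, 8, 6, 7, 8, 6, 6, 8]
j→8 (arr[8]=6≤8), i→1 (arr[1]=8≥8); i<j, swap → [6, 6, 6, 8, 6, 7, 8, 6, 8, 8]
j→7 (arr[7]=6≤8), i→3 (arr[3]=8≥8); i<j, swap → [6, 6, 6, 6, 6, 7, 8, 8, 8, 8]
j→6, i→6; i≥j, return j=6. arr = [6, 6, 6, 6, 6, 7, 8, 8, 8, 8]

3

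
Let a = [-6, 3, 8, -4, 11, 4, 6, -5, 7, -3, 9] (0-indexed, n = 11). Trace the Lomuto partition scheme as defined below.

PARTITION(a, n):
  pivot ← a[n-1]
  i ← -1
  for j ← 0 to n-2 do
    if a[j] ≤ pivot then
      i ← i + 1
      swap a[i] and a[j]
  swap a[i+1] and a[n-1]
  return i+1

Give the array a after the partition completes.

[-6, 3, 8, -4, 4, 6, -5, 7, -3, 9, 11]

pivot = a[10] = 9; i = -1
j=0: a[0]=-6 ≤ 9 → i=0, swap a[0],a[0] (no change) → [-6, 3, 8, -4, 11, 4, 6, -5, 7, -3, 9]
j=1: a[1]=3 ≤ 9 → i=1, swap a[1],a[1] (no change) → [-6, 3, 8, -4, 11, 4, 6, -5, 7, -3, 9]
j=2: a[2]=8 ≤ 9 → i=2, swap a[2],a[2] (no change) → [-6, 3, 8, -4, 11, 4, 6, -5, 7, -3, 9]
j=3: a[3]=-4 ≤ 9 → i=3, swap a[3],a[3] (no change) → [-6, 3, 8, -4, 11, 4, 6, -5, 7, -3, 9]
j=4: a[4]=11 > 9 → no swap
j=5: a[5]=4 ≤ 9 → i=4, swap a[4],a[5] → [-6, 3, 8, -4, 4, 11, 6, -5, 7, -3, 9]
j=6: a[6]=6 ≤ 9 → i=5, swap a[5],a[6] → [-6, 3, 8, -4, 4, 6, 11, -5, 7, -3, 9]
j=7: a[7]=-5 ≤ 9 → i=6, swap a[6],a[7] → [-6, 3, 8, -4, 4, 6, -5, 11, 7, -3, 9]
j=8: a[8]=7 ≤ 9 → i=7, swap a[7],a[8] → [-6, 3, 8, -4, 4, 6, -5, 7, 11, -3, 9]
j=9: a[9]=-3 ≤ 9 → i=8, swap a[8],a[9] → [-6, 3, 8, -4, 4, 6, -5, 7, -3, 11, 9]
final swap a[9],a[10] → [-6, 3, 8, -4, 4, 6, -5, 7, -3, 9, 11]; return 9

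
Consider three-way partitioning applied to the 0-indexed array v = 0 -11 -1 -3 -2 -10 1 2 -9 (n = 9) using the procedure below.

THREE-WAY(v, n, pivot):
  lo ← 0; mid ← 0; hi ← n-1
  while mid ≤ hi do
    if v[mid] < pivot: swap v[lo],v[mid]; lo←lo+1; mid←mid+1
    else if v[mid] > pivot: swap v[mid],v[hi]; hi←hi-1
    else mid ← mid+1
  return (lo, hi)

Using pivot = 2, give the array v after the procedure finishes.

lo=0 mid=0 hi=8
0<2: swap(0,0), lo=1 mid=1 ⇒ 0 -11 -1 -3 -2 -10 1 2 -9
-11<2: swap(1,1), lo=2 mid=2 ⇒ 0 -11 -1 -3 -2 -10 1 2 -9
-1<2: swap(2,2), lo=3 mid=3 ⇒ 0 -11 -1 -3 -2 -10 1 2 -9
-3<2: swap(3,3), lo=4 mid=4 ⇒ 0 -11 -1 -3 -2 -10 1 2 -9
-2<2: swap(4,4), lo=5 mid=5 ⇒ 0 -11 -1 -3 -2 -10 1 2 -9
-10<2: swap(5,5), lo=6 mid=6 ⇒ 0 -11 -1 -3 -2 -10 1 2 -9
1<2: swap(6,6), lo=7 mid=7 ⇒ 0 -11 -1 -3 -2 -10 1 2 -9
2=2: mid=8
-9<2: swap(7,8), lo=8 mid=9 ⇒ 0 -11 -1 -3 -2 -10 1 -9 2
done. lo=8 hi=8; v=0 -11 -1 -3 -2 -10 1 -9 2

0 -11 -1 -3 -2 -10 1 -9 2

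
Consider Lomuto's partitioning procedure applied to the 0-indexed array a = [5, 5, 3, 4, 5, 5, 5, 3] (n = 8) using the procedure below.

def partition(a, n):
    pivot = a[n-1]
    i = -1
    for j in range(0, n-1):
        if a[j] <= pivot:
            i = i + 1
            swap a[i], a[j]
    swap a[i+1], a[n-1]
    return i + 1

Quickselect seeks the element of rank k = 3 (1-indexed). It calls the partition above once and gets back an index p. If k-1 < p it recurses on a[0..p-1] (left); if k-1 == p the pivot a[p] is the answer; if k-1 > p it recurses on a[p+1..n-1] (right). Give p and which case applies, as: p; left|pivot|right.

1; right

pivot = a[7] = 3; i = -1
j=0: a[0]=5 > 3 → no swap
j=1: a[1]=5 > 3 → no swap
j=2: a[2]=3 ≤ 3 → i=0, swap a[0],a[2] → [3, 5, 5, 4, 5, 5, 5, 3]
j=3: a[3]=4 > 3 → no swap
j=4: a[4]=5 > 3 → no swap
j=5: a[5]=5 > 3 → no swap
j=6: a[6]=5 > 3 → no swap
final swap a[1],a[7] → [3, 3, 5, 4, 5, 5, 5, 5]; return 1
p = 1; k-1 = 2 > 1 ⇒ right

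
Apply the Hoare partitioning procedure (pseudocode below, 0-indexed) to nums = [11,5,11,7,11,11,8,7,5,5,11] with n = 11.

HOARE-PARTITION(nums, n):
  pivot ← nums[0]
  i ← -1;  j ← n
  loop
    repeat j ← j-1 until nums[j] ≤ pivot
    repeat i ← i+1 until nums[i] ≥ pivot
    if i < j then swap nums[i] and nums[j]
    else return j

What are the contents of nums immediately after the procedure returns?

[11,5,5,7,5,7,8,11,11,11,11]

pivot=11
j stops at 10 (11), i stops at 0 (11); swap ⇒ [11,5,11,7,11,11,8,7,5,5,11]
j stops at 9 (5), i stops at 2 (11); swap ⇒ [11,5,5,7,11,11,8,7,5,11,11]
j stops at 8 (5), i stops at 4 (11); swap ⇒ [11,5,5,7,5,11,8,7,11,11,11]
j stops at 7 (7), i stops at 5 (11); swap ⇒ [11,5,5,7,5,7,8,11,11,11,11]
j stops at 6, i stops at 7; i≥j ⇒ return 6. nums=[11,5,5,7,5,7,8,11,11,11,11]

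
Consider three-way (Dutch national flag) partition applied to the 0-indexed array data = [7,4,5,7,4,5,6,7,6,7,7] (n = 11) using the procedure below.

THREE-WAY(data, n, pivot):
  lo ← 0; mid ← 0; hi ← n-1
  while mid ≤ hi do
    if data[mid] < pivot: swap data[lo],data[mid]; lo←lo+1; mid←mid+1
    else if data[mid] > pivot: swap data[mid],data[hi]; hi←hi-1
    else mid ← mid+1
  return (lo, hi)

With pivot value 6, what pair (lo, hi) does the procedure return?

lo=0 mid=0 hi=10
7>6: swap(0,10), hi=9 ⇒ [7,4,5,7,4,5,6,7,6,7,7]
7>6: swap(0,9), hi=8 ⇒ [7,4,5,7,4,5,6,7,6,7,7]
7>6: swap(0,8), hi=7 ⇒ [6,4,5,7,4,5,6,7,7,7,7]
6=6: mid=1
4<6: swap(0,1), lo=1 mid=2 ⇒ [4,6,5,7,4,5,6,7,7,7,7]
5<6: swap(1,2), lo=2 mid=3 ⇒ [4,5,6,7,4,5,6,7,7,7,7]
7>6: swap(3,7), hi=6 ⇒ [4,5,6,7,4,5,6,7,7,7,7]
7>6: swap(3,6), hi=5 ⇒ [4,5,6,6,4,5,7,7,7,7,7]
6=6: mid=4
4<6: swap(2,4), lo=3 mid=5 ⇒ [4,5,4,6,6,5,7,7,7,7,7]
5<6: swap(3,5), lo=4 mid=6 ⇒ [4,5,4,5,6,6,7,7,7,7,7]
done. lo=4 hi=5; data=[4,5,4,5,6,6,7,7,7,7,7]

(4, 5)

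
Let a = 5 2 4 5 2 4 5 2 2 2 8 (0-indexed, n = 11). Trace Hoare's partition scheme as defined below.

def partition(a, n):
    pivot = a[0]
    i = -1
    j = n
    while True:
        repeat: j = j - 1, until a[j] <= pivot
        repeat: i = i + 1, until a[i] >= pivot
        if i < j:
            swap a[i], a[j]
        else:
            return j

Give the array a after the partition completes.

pivot = a[0] = 5; i = -1, j = 11
j→9 (a[9]=2≤5), i→0 (a[0]=5≥5); i<j, swap → 2 2 4 5 2 4 5 2 2 5 8
j→8 (a[8]=2≤5), i→3 (a[3]=5≥5); i<j, swap → 2 2 4 2 2 4 5 2 5 5 8
j→7 (a[7]=2≤5), i→6 (a[6]=5≥5); i<j, swap → 2 2 4 2 2 4 2 5 5 5 8
j→6, i→7; i≥j, return j=6. a = 2 2 4 2 2 4 2 5 5 5 8

2 2 4 2 2 4 2 5 5 5 8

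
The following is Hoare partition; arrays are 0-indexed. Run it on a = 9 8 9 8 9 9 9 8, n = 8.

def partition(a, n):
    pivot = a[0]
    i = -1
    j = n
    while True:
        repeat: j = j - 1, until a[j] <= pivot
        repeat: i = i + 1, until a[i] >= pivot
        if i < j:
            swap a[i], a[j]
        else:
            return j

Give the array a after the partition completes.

8 8 9 8 9 9 9 9

pivot = a[0] = 9; i = -1, j = 8
j→7 (a[7]=8≤9), i→0 (a[0]=9≥9); i<j, swap → 8 8 9 8 9 9 9 9
j→6 (a[6]=9≤9), i→2 (a[2]=9≥9); i<j, swap → 8 8 9 8 9 9 9 9
j→5 (a[5]=9≤9), i→4 (a[4]=9≥9); i<j, swap → 8 8 9 8 9 9 9 9
j→4, i→5; i≥j, return j=4. a = 8 8 9 8 9 9 9 9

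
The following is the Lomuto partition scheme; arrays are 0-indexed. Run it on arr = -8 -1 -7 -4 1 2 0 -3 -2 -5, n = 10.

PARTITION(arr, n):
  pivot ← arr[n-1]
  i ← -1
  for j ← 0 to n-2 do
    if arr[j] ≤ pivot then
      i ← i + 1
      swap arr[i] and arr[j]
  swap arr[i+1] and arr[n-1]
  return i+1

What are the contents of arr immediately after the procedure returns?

-8 -7 -5 -4 1 2 0 -3 -2 -1

pivot=-5, i=-1
j=0: -8≤-5, i=0, swap(0,0) ⇒ -8 -1 -7 -4 1 2 0 -3 -2 -5
j=1: -1>-5, skip
j=2: -7≤-5, i=1, swap(1,2) ⇒ -8 -7 -1 -4 1 2 0 -3 -2 -5
j=3: -4>-5, skip
j=4: 1>-5, skip
j=5: 2>-5, skip
j=6: 0>-5, skip
j=7: -3>-5, skip
j=8: -2>-5, skip
swap(2,9) ⇒ -8 -7 -5 -4 1 2 0 -3 -2 -1; return 2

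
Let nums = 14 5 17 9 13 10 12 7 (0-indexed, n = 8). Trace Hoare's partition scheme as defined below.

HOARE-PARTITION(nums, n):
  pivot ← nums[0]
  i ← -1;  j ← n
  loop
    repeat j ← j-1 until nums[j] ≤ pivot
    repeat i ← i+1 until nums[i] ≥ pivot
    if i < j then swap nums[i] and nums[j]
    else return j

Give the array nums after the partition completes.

pivot = nums[0] = 14; i = -1, j = 8
j→7 (nums[7]=7≤14), i→0 (nums[0]=14≥14); i<j, swap → 7 5 17 9 13 10 12 14
j→6 (nums[6]=12≤14), i→2 (nums[2]=17≥14); i<j, swap → 7 5 12 9 13 10 17 14
j→5, i→6; i≥j, return j=5. nums = 7 5 12 9 13 10 17 14

7 5 12 9 13 10 17 14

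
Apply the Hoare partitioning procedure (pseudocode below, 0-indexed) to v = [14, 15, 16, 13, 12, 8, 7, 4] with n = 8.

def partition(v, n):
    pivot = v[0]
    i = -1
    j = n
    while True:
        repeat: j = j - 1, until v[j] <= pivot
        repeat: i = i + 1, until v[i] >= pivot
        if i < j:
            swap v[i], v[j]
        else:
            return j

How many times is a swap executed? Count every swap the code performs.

3

pivot = v[0] = 14; i = -1, j = 8
j→7 (v[7]=4≤14), i→0 (v[0]=14≥14); i<j, swap → [4, 15, 16, 13, 12, 8, 7, 14]
j→6 (v[6]=7≤14), i→1 (v[1]=15≥14); i<j, swap → [4, 7, 16, 13, 12, 8, 15, 14]
j→5 (v[5]=8≤14), i→2 (v[2]=16≥14); i<j, swap → [4, 7, 8, 13, 12, 16, 15, 14]
j→4, i→5; i≥j, return j=4. v = [4, 7, 8, 13, 12, 16, 15, 14]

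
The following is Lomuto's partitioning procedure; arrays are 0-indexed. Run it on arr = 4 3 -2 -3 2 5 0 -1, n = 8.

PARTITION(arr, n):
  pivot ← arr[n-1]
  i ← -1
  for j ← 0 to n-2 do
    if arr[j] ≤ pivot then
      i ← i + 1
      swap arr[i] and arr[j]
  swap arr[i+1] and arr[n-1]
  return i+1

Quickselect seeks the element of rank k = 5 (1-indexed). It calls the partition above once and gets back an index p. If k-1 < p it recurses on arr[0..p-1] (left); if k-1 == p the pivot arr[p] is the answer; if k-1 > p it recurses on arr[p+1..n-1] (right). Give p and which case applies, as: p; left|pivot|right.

pivot = arr[7] = -1; i = -1
j=0: arr[0]=4 > -1 → no swap
j=1: arr[1]=3 > -1 → no swap
j=2: arr[2]=-2 ≤ -1 → i=0, swap arr[0],arr[2] → -2 3 4 -3 2 5 0 -1
j=3: arr[3]=-3 ≤ -1 → i=1, swap arr[1],arr[3] → -2 -3 4 3 2 5 0 -1
j=4: arr[4]=2 > -1 → no swap
j=5: arr[5]=5 > -1 → no swap
j=6: arr[6]=0 > -1 → no swap
final swap arr[2],arr[7] → -2 -3 -1 3 2 5 0 4; return 2
p = 2; k-1 = 4 > 2 ⇒ right

2; right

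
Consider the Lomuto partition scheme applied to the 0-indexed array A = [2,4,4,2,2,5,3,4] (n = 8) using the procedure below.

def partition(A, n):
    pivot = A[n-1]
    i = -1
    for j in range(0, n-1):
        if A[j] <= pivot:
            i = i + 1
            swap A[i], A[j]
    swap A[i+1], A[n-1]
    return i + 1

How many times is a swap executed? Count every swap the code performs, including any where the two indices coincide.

pivot=4, i=-1
j=0: 2≤4, i=0, swap(0,0) ⇒ [2,4,4,2,2,5,3,4]
j=1: 4≤4, i=1, swap(1,1) ⇒ [2,4,4,2,2,5,3,4]
j=2: 4≤4, i=2, swap(2,2) ⇒ [2,4,4,2,2,5,3,4]
j=3: 2≤4, i=3, swap(3,3) ⇒ [2,4,4,2,2,5,3,4]
j=4: 2≤4, i=4, swap(4,4) ⇒ [2,4,4,2,2,5,3,4]
j=5: 5>4, skip
j=6: 3≤4, i=5, swap(5,6) ⇒ [2,4,4,2,2,3,5,4]
swap(6,7) ⇒ [2,4,4,2,2,3,4,5]; return 6

7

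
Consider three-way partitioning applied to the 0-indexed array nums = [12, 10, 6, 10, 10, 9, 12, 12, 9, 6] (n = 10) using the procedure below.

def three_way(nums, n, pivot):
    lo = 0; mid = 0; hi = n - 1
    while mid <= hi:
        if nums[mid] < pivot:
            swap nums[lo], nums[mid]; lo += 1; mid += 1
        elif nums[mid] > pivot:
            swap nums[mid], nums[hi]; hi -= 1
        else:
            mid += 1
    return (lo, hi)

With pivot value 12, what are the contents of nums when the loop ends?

[10, 6, 10, 10, 9, 9, 6, 12, 12, 12]

pivot = 12; lo=0, mid=0, hi=9
nums[mid]=12=12: mid=1
nums[mid]=10<12: swap nums[0],nums[1]; lo=1,mid=2 → [10, 12, 6, 10, 10, 9, 12, 12, 9, 6]
nums[mid]=6<12: swap nums[1],nums[2]; lo=2,mid=3 → [10, 6, 12, 10, 10, 9, 12, 12, 9, 6]
nums[mid]=10<12: swap nums[2],nums[3]; lo=3,mid=4 → [10, 6, 10, 12, 10, 9, 12, 12, 9, 6]
nums[mid]=10<12: swap nums[3],nums[4]; lo=4,mid=5 → [10, 6, 10, 10, 12, 9, 12, 12, 9, 6]
nums[mid]=9<12: swap nums[4],nums[5]; lo=5,mid=6 → [10, 6, 10, 10, 9, 12, 12, 12, 9, 6]
nums[mid]=12=12: mid=7
nums[mid]=12=12: mid=8
nums[mid]=9<12: swap nums[5],nums[8]; lo=6,mid=9 → [10, 6, 10, 10, 9, 9, 12, 12, 12, 6]
nums[mid]=6<12: swap nums[6],nums[9]; lo=7,mid=10 → [10, 6, 10, 10, 9, 9, 6, 12, 12, 12]
end: lo=7, hi=9; nums = [10, 6, 10, 10, 9, 9, 6, 12, 12, 12]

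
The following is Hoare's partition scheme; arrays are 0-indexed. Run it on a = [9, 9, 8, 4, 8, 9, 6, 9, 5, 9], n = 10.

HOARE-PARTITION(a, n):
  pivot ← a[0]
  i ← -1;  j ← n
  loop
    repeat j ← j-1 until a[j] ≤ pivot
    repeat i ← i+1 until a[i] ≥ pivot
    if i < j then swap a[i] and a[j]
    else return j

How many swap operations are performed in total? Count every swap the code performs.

pivot = a[0] = 9; i = -1, j = 10
j→9 (a[9]=9≤9), i→0 (a[0]=9≥9); i<j, swap → [9, 9, 8, 4, 8, 9, 6, 9, 5, 9]
j→8 (a[8]=5≤9), i→1 (a[1]=9≥9); i<j, swap → [9, 5, 8, 4, 8, 9, 6, 9, 9, 9]
j→7 (a[7]=9≤9), i→5 (a[5]=9≥9); i<j, swap → [9, 5, 8, 4, 8, 9, 6, 9, 9, 9]
j→6, i→7; i≥j, return j=6. a = [9, 5, 8, 4, 8, 9, 6, 9, 9, 9]

3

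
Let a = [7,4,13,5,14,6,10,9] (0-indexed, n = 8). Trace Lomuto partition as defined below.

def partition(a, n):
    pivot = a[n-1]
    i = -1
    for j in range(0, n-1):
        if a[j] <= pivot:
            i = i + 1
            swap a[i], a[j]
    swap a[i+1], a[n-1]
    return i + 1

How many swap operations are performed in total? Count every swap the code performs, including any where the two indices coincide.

5

pivot = a[7] = 9; i = -1
j=0: a[0]=7 ≤ 9 → i=0, swap a[0],a[0] (no change) → [7,4,13,5,14,6,10,9]
j=1: a[1]=4 ≤ 9 → i=1, swap a[1],a[1] (no change) → [7,4,13,5,14,6,10,9]
j=2: a[2]=13 > 9 → no swap
j=3: a[3]=5 ≤ 9 → i=2, swap a[2],a[3] → [7,4,5,13,14,6,10,9]
j=4: a[4]=14 > 9 → no swap
j=5: a[5]=6 ≤ 9 → i=3, swap a[3],a[5] → [7,4,5,6,14,13,10,9]
j=6: a[6]=10 > 9 → no swap
final swap a[4],a[7] → [7,4,5,6,9,13,10,14]; return 4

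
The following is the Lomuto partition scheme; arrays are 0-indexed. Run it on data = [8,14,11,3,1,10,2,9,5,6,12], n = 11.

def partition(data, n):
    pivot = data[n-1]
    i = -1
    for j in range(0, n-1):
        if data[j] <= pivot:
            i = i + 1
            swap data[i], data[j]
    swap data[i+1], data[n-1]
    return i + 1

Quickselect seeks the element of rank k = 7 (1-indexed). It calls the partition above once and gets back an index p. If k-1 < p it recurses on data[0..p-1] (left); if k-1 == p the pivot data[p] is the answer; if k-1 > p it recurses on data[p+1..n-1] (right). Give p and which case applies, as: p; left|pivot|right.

9; left

pivot=12, i=-1
j=0: 8≤12, i=0, swap(0,0) ⇒ [8,14,11,3,1,10,2,9,5,6,12]
j=1: 14>12, skip
j=2: 11≤12, i=1, swap(1,2) ⇒ [8,11,14,3,1,10,2,9,5,6,12]
j=3: 3≤12, i=2, swap(2,3) ⇒ [8,11,3,14,1,10,2,9,5,6,12]
j=4: 1≤12, i=3, swap(3,4) ⇒ [8,11,3,1,14,10,2,9,5,6,12]
j=5: 10≤12, i=4, swap(4,5) ⇒ [8,11,3,1,10,14,2,9,5,6,12]
j=6: 2≤12, i=5, swap(5,6) ⇒ [8,11,3,1,10,2,14,9,5,6,12]
j=7: 9≤12, i=6, swap(6,7) ⇒ [8,11,3,1,10,2,9,14,5,6,12]
j=8: 5≤12, i=7, swap(7,8) ⇒ [8,11,3,1,10,2,9,5,14,6,12]
j=9: 6≤12, i=8, swap(8,9) ⇒ [8,11,3,1,10,2,9,5,6,14,12]
swap(9,10) ⇒ [8,11,3,1,10,2,9,5,6,12,14]; return 9
p = 9; k-1 = 6 < 9 ⇒ left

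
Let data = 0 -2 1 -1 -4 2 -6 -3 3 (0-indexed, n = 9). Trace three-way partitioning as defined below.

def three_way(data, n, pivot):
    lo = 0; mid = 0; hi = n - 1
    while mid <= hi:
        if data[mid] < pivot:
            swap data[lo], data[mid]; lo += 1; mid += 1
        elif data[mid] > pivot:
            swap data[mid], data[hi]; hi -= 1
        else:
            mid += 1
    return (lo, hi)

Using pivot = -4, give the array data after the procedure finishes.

-6 -4 -1 1 2 -2 -3 3 0

lo=0 mid=0 hi=8
0>-4: swap(0,8), hi=7 ⇒ 3 -2 1 -1 -4 2 -6 -3 0
3>-4: swap(0,7), hi=6 ⇒ -3 -2 1 -1 -4 2 -6 3 0
-3>-4: swap(0,6), hi=5 ⇒ -6 -2 1 -1 -4 2 -3 3 0
-6<-4: swap(0,0), lo=1 mid=1 ⇒ -6 -2 1 -1 -4 2 -3 3 0
-2>-4: swap(1,5), hi=4 ⇒ -6 2 1 -1 -4 -2 -3 3 0
2>-4: swap(1,4), hi=3 ⇒ -6 -4 1 -1 2 -2 -3 3 0
-4=-4: mid=2
1>-4: swap(2,3), hi=2 ⇒ -6 -4 -1 1 2 -2 -3 3 0
-1>-4: swap(2,2), hi=1 ⇒ -6 -4 -1 1 2 -2 -3 3 0
done. lo=1 hi=1; data=-6 -4 -1 1 2 -2 -3 3 0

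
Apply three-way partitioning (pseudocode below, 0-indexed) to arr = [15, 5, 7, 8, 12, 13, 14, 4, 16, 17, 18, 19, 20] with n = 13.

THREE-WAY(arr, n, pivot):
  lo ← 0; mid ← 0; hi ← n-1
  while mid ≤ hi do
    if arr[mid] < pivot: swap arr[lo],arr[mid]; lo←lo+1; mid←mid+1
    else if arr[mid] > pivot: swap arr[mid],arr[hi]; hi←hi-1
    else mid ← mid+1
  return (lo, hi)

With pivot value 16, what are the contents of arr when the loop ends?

pivot = 16; lo=0, mid=0, hi=12
arr[mid]=15<16: swap arr[0],arr[0]; lo=1,mid=1 → [15, 5, 7, 8, 12, 13, 14, 4, 16, 17, 18, 19, 20]
arr[mid]=5<16: swap arr[1],arr[1]; lo=2,mid=2 → [15, 5, 7, 8, 12, 13, 14, 4, 16, 17, 18, 19, 20]
arr[mid]=7<16: swap arr[2],arr[2]; lo=3,mid=3 → [15, 5, 7, 8, 12, 13, 14, 4, 16, 17, 18, 19, 20]
arr[mid]=8<16: swap arr[3],arr[3]; lo=4,mid=4 → [15, 5, 7, 8, 12, 13, 14, 4, 16, 17, 18, 19, 20]
arr[mid]=12<16: swap arr[4],arr[4]; lo=5,mid=5 → [15, 5, 7, 8, 12, 13, 14, 4, 16, 17, 18, 19, 20]
arr[mid]=13<16: swap arr[5],arr[5]; lo=6,mid=6 → [15, 5, 7, 8, 12, 13, 14, 4, 16, 17, 18, 19, 20]
arr[mid]=14<16: swap arr[6],arr[6]; lo=7,mid=7 → [15, 5, 7, 8, 12, 13, 14, 4, 16, 17, 18, 19, 20]
arr[mid]=4<16: swap arr[7],arr[7]; lo=8,mid=8 → [15, 5, 7, 8, 12, 13, 14, 4, 16, 17, 18, 19, 20]
arr[mid]=16=16: mid=9
arr[mid]=17>16: swap arr[9],arr[12]; hi=11 → [15, 5, 7, 8, 12, 13, 14, 4, 16, 20, 18, 19, 17]
arr[mid]=20>16: swap arr[9],arr[11]; hi=10 → [15, 5, 7, 8, 12, 13, 14, 4, 16, 19, 18, 20, 17]
arr[mid]=19>16: swap arr[9],arr[10]; hi=9 → [15, 5, 7, 8, 12, 13, 14, 4, 16, 18, 19, 20, 17]
arr[mid]=18>16: swap arr[9],arr[9]; hi=8 → [15, 5, 7, 8, 12, 13, 14, 4, 16, 18, 19, 20, 17]
end: lo=8, hi=8; arr = [15, 5, 7, 8, 12, 13, 14, 4, 16, 18, 19, 20, 17]

[15, 5, 7, 8, 12, 13, 14, 4, 16, 18, 19, 20, 17]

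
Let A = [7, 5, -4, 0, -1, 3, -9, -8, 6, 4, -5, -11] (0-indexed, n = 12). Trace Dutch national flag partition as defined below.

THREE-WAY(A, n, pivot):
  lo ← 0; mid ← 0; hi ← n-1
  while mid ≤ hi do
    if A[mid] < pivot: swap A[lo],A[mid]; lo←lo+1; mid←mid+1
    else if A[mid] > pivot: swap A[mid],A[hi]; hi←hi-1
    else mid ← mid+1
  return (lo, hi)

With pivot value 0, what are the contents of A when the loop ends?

lo=0 mid=0 hi=11
7>0: swap(0,11), hi=10 ⇒ [-11, 5, -4, 0, -1, 3, -9, -8, 6, 4, -5, 7]
-11<0: swap(0,0), lo=1 mid=1 ⇒ [-11, 5, -4, 0, -1, 3, -9, -8, 6, 4, -5, 7]
5>0: swap(1,10), hi=9 ⇒ [-11, -5, -4, 0, -1, 3, -9, -8, 6, 4, 5, 7]
-5<0: swap(1,1), lo=2 mid=2 ⇒ [-11, -5, -4, 0, -1, 3, -9, -8, 6, 4, 5, 7]
-4<0: swap(2,2), lo=3 mid=3 ⇒ [-11, -5, -4, 0, -1, 3, -9, -8, 6, 4, 5, 7]
0=0: mid=4
-1<0: swap(3,4), lo=4 mid=5 ⇒ [-11, -5, -4, -1, 0, 3, -9, -8, 6, 4, 5, 7]
3>0: swap(5,9), hi=8 ⇒ [-11, -5, -4, -1, 0, 4, -9, -8, 6, 3, 5, 7]
4>0: swap(5,8), hi=7 ⇒ [-11, -5, -4, -1, 0, 6, -9, -8, 4, 3, 5, 7]
6>0: swap(5,7), hi=6 ⇒ [-11, -5, -4, -1, 0, -8, -9, 6, 4, 3, 5, 7]
-8<0: swap(4,5), lo=5 mid=6 ⇒ [-11, -5, -4, -1, -8, 0, -9, 6, 4, 3, 5, 7]
-9<0: swap(5,6), lo=6 mid=7 ⇒ [-11, -5, -4, -1, -8, -9, 0, 6, 4, 3, 5, 7]
done. lo=6 hi=6; A=[-11, -5, -4, -1, -8, -9, 0, 6, 4, 3, 5, 7]

[-11, -5, -4, -1, -8, -9, 0, 6, 4, 3, 5, 7]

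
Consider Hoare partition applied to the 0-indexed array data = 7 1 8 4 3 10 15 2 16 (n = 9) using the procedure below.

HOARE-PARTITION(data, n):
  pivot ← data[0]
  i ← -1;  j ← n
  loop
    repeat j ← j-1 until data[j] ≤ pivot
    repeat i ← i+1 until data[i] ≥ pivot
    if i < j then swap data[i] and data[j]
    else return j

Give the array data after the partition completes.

2 1 3 4 8 10 15 7 16

pivot=7
j stops at 7 (2), i stops at 0 (7); swap ⇒ 2 1 8 4 3 10 15 7 16
j stops at 4 (3), i stops at 2 (8); swap ⇒ 2 1 3 4 8 10 15 7 16
j stops at 3, i stops at 4; i≥j ⇒ return 3. data=2 1 3 4 8 10 15 7 16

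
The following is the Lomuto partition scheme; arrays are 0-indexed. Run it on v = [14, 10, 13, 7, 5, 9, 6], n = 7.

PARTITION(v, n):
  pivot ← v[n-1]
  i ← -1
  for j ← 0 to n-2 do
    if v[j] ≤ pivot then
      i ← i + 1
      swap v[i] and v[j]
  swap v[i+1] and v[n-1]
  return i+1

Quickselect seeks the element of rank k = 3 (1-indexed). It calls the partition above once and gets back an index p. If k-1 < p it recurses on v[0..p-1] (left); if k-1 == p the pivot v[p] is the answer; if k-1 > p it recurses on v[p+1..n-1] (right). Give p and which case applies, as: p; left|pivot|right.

pivot=6, i=-1
j=0: 14>6, skip
j=1: 10>6, skip
j=2: 13>6, skip
j=3: 7>6, skip
j=4: 5≤6, i=0, swap(0,4) ⇒ [5, 10, 13, 7, 14, 9, 6]
j=5: 9>6, skip
swap(1,6) ⇒ [5, 6, 13, 7, 14, 9, 10]; return 1
p = 1; k-1 = 2 > 1 ⇒ right

1; right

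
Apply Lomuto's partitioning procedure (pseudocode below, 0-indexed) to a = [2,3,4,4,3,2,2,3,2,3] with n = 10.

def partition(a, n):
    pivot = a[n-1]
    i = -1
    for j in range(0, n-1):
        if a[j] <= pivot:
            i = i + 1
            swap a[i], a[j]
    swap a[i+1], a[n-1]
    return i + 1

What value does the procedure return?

pivot=3, i=-1
j=0: 2≤3, i=0, swap(0,0) ⇒ [2,3,4,4,3,2,2,3,2,3]
j=1: 3≤3, i=1, swap(1,1) ⇒ [2,3,4,4,3,2,2,3,2,3]
j=2: 4>3, skip
j=3: 4>3, skip
j=4: 3≤3, i=2, swap(2,4) ⇒ [2,3,3,4,4,2,2,3,2,3]
j=5: 2≤3, i=3, swap(3,5) ⇒ [2,3,3,2,4,4,2,3,2,3]
j=6: 2≤3, i=4, swap(4,6) ⇒ [2,3,3,2,2,4,4,3,2,3]
j=7: 3≤3, i=5, swap(5,7) ⇒ [2,3,3,2,2,3,4,4,2,3]
j=8: 2≤3, i=6, swap(6,8) ⇒ [2,3,3,2,2,3,2,4,4,3]
swap(7,9) ⇒ [2,3,3,2,2,3,2,3,4,4]; return 7

7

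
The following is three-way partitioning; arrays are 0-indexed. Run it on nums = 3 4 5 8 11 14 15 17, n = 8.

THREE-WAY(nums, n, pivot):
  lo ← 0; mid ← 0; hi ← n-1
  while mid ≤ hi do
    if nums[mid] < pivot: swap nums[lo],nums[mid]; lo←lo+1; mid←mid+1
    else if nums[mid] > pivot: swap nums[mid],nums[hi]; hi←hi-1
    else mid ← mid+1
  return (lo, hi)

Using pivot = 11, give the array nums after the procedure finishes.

lo=0 mid=0 hi=7
3<11: swap(0,0), lo=1 mid=1 ⇒ 3 4 5 8 11 14 15 17
4<11: swap(1,1), lo=2 mid=2 ⇒ 3 4 5 8 11 14 15 17
5<11: swap(2,2), lo=3 mid=3 ⇒ 3 4 5 8 11 14 15 17
8<11: swap(3,3), lo=4 mid=4 ⇒ 3 4 5 8 11 14 15 17
11=11: mid=5
14>11: swap(5,7), hi=6 ⇒ 3 4 5 8 11 17 15 14
17>11: swap(5,6), hi=5 ⇒ 3 4 5 8 11 15 17 14
15>11: swap(5,5), hi=4 ⇒ 3 4 5 8 11 15 17 14
done. lo=4 hi=4; nums=3 4 5 8 11 15 17 14

3 4 5 8 11 15 17 14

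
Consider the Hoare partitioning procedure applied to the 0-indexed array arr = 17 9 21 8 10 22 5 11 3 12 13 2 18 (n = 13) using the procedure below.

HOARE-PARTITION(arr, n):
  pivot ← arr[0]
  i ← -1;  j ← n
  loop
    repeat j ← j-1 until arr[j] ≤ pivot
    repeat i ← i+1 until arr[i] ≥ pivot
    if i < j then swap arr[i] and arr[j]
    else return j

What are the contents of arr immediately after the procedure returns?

pivot=17
j stops at 11 (2), i stops at 0 (17); swap ⇒ 2 9 21 8 10 22 5 11 3 12 13 17 18
j stops at 10 (13), i stops at 2 (21); swap ⇒ 2 9 13 8 10 22 5 11 3 12 21 17 18
j stops at 9 (12), i stops at 5 (22); swap ⇒ 2 9 13 8 10 12 5 11 3 22 21 17 18
j stops at 8, i stops at 9; i≥j ⇒ return 8. arr=2 9 13 8 10 12 5 11 3 22 21 17 18

2 9 13 8 10 12 5 11 3 22 21 17 18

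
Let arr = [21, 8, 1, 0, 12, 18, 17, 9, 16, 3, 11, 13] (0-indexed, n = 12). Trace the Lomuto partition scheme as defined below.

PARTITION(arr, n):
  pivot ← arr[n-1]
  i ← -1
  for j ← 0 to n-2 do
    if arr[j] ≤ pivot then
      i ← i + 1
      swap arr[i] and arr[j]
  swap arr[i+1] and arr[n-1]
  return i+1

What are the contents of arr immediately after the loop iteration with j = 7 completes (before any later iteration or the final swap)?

pivot=13, i=-1
j=0: 21>13, skip
j=1: 8≤13, i=0, swap(0,1) ⇒ [8, 21, 1, 0, 12, 18, 17, 9, 16, 3, 11, 13]
j=2: 1≤13, i=1, swap(1,2) ⇒ [8, 1, 21, 0, 12, 18, 17, 9, 16, 3, 11, 13]
j=3: 0≤13, i=2, swap(2,3) ⇒ [8, 1, 0, 21, 12, 18, 17, 9, 16, 3, 11, 13]
j=4: 12≤13, i=3, swap(3,4) ⇒ [8, 1, 0, 12, 21, 18, 17, 9, 16, 3, 11, 13]
j=5: 18>13, skip
j=6: 17>13, skip
j=7: 9≤13, i=4, swap(4,7) ⇒ [8, 1, 0, 12, 9, 18, 17, 21, 16, 3, 11, 13]
(after j=7) arr = [8, 1, 0, 12, 9, 18, 17, 21, 16, 3, 11, 13]

[8, 1, 0, 12, 9, 18, 17, 21, 16, 3, 11, 13]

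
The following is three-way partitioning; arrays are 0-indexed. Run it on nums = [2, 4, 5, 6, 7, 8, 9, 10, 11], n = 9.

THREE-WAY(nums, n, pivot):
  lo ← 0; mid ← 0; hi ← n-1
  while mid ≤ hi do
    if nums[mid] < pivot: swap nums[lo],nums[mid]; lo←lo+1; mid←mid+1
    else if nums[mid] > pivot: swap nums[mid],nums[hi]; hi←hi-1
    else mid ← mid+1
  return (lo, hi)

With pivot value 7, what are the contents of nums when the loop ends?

lo=0 mid=0 hi=8
2<7: swap(0,0), lo=1 mid=1 ⇒ [2, 4, 5, 6, 7, 8, 9, 10, 11]
4<7: swap(1,1), lo=2 mid=2 ⇒ [2, 4, 5, 6, 7, 8, 9, 10, 11]
5<7: swap(2,2), lo=3 mid=3 ⇒ [2, 4, 5, 6, 7, 8, 9, 10, 11]
6<7: swap(3,3), lo=4 mid=4 ⇒ [2, 4, 5, 6, 7, 8, 9, 10, 11]
7=7: mid=5
8>7: swap(5,8), hi=7 ⇒ [2, 4, 5, 6, 7, 11, 9, 10, 8]
11>7: swap(5,7), hi=6 ⇒ [2, 4, 5, 6, 7, 10, 9, 11, 8]
10>7: swap(5,6), hi=5 ⇒ [2, 4, 5, 6, 7, 9, 10, 11, 8]
9>7: swap(5,5), hi=4 ⇒ [2, 4, 5, 6, 7, 9, 10, 11, 8]
done. lo=4 hi=4; nums=[2, 4, 5, 6, 7, 9, 10, 11, 8]

[2, 4, 5, 6, 7, 9, 10, 11, 8]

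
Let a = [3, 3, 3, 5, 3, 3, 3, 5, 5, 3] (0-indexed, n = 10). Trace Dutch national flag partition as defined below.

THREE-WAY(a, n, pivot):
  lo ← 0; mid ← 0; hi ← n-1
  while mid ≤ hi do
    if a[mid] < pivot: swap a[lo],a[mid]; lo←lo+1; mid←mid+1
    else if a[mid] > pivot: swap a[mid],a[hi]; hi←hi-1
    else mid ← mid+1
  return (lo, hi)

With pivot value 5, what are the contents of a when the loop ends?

[3, 3, 3, 3, 3, 3, 3, 5, 5, 5]

pivot = 5; lo=0, mid=0, hi=9
a[mid]=3<5: swap a[0],a[0]; lo=1,mid=1 → [3, 3, 3, 5, 3, 3, 3, 5, 5, 3]
a[mid]=3<5: swap a[1],a[1]; lo=2,mid=2 → [3, 3, 3, 5, 3, 3, 3, 5, 5, 3]
a[mid]=3<5: swap a[2],a[2]; lo=3,mid=3 → [3, 3, 3, 5, 3, 3, 3, 5, 5, 3]
a[mid]=5=5: mid=4
a[mid]=3<5: swap a[3],a[4]; lo=4,mid=5 → [3, 3, 3, 3, 5, 3, 3, 5, 5, 3]
a[mid]=3<5: swap a[4],a[5]; lo=5,mid=6 → [3, 3, 3, 3, 3, 5, 3, 5, 5, 3]
a[mid]=3<5: swap a[5],a[6]; lo=6,mid=7 → [3, 3, 3, 3, 3, 3, 5, 5, 5, 3]
a[mid]=5=5: mid=8
a[mid]=5=5: mid=9
a[mid]=3<5: swap a[6],a[9]; lo=7,mid=10 → [3, 3, 3, 3, 3, 3, 3, 5, 5, 5]
end: lo=7, hi=9; a = [3, 3, 3, 3, 3, 3, 3, 5, 5, 5]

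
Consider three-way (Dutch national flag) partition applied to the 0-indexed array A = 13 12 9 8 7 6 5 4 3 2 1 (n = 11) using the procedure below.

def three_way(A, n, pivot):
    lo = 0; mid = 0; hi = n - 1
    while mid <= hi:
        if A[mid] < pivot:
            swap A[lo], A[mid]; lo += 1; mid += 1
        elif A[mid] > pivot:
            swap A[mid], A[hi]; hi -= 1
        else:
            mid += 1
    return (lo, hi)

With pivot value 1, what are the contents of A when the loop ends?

pivot = 1; lo=0, mid=0, hi=10
A[mid]=13>1: swap A[0],A[10]; hi=9 → 1 12 9 8 7 6 5 4 3 2 13
A[mid]=1=1: mid=1
A[mid]=12>1: swap A[1],A[9]; hi=8 → 1 2 9 8 7 6 5 4 3 12 13
A[mid]=2>1: swap A[1],A[8]; hi=7 → 1 3 9 8 7 6 5 4 2 12 13
A[mid]=3>1: swap A[1],A[7]; hi=6 → 1 4 9 8 7 6 5 3 2 12 13
A[mid]=4>1: swap A[1],A[6]; hi=5 → 1 5 9 8 7 6 4 3 2 12 13
A[mid]=5>1: swap A[1],A[5]; hi=4 → 1 6 9 8 7 5 4 3 2 12 13
A[mid]=6>1: swap A[1],A[4]; hi=3 → 1 7 9 8 6 5 4 3 2 12 13
A[mid]=7>1: swap A[1],A[3]; hi=2 → 1 8 9 7 6 5 4 3 2 12 13
A[mid]=8>1: swap A[1],A[2]; hi=1 → 1 9 8 7 6 5 4 3 2 12 13
A[mid]=9>1: swap A[1],A[1]; hi=0 → 1 9 8 7 6 5 4 3 2 12 13
end: lo=0, hi=0; A = 1 9 8 7 6 5 4 3 2 12 13

1 9 8 7 6 5 4 3 2 12 13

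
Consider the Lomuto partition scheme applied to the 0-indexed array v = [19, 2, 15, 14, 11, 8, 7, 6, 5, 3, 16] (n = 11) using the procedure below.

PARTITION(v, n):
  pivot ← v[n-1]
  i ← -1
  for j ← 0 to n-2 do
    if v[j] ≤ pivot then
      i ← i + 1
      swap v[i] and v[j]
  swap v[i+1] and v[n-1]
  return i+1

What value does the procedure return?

9

pivot=16, i=-1
j=0: 19>16, skip
j=1: 2≤16, i=0, swap(0,1) ⇒ [2, 19, 15, 14, 11, 8, 7, 6, 5, 3, 16]
j=2: 15≤16, i=1, swap(1,2) ⇒ [2, 15, 19, 14, 11, 8, 7, 6, 5, 3, 16]
j=3: 14≤16, i=2, swap(2,3) ⇒ [2, 15, 14, 19, 11, 8, 7, 6, 5, 3, 16]
j=4: 11≤16, i=3, swap(3,4) ⇒ [2, 15, 14, 11, 19, 8, 7, 6, 5, 3, 16]
j=5: 8≤16, i=4, swap(4,5) ⇒ [2, 15, 14, 11, 8, 19, 7, 6, 5, 3, 16]
j=6: 7≤16, i=5, swap(5,6) ⇒ [2, 15, 14, 11, 8, 7, 19, 6, 5, 3, 16]
j=7: 6≤16, i=6, swap(6,7) ⇒ [2, 15, 14, 11, 8, 7, 6, 19, 5, 3, 16]
j=8: 5≤16, i=7, swap(7,8) ⇒ [2, 15, 14, 11, 8, 7, 6, 5, 19, 3, 16]
j=9: 3≤16, i=8, swap(8,9) ⇒ [2, 15, 14, 11, 8, 7, 6, 5, 3, 19, 16]
swap(9,10) ⇒ [2, 15, 14, 11, 8, 7, 6, 5, 3, 16, 19]; return 9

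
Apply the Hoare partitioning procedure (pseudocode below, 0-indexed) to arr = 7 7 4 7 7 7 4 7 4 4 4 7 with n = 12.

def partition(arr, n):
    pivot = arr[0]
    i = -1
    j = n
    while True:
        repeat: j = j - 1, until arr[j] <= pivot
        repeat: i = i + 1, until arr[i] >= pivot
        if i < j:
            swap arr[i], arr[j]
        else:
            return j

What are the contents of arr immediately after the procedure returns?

7 4 4 4 4 7 4 7 7 7 7 7

pivot=7
j stops at 11 (7), i stops at 0 (7); swap ⇒ 7 7 4 7 7 7 4 7 4 4 4 7
j stops at 10 (4), i stops at 1 (7); swap ⇒ 7 4 4 7 7 7 4 7 4 4 7 7
j stops at 9 (4), i stops at 3 (7); swap ⇒ 7 4 4 4 7 7 4 7 4 7 7 7
j stops at 8 (4), i stops at 4 (7); swap ⇒ 7 4 4 4 4 7 4 7 7 7 7 7
j stops at 7 (7), i stops at 5 (7); swap ⇒ 7 4 4 4 4 7 4 7 7 7 7 7
j stops at 6, i stops at 7; i≥j ⇒ return 6. arr=7 4 4 4 4 7 4 7 7 7 7 7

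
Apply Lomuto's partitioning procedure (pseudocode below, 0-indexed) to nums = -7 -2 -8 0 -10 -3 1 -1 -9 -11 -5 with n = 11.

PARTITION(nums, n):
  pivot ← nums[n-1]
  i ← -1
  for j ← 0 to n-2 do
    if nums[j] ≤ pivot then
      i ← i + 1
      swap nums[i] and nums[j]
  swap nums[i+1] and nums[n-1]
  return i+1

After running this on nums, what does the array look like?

-7 -8 -10 -9 -11 -5 1 -1 0 -2 -3

pivot = nums[10] = -5; i = -1
j=0: nums[0]=-7 ≤ -5 → i=0, swap nums[0],nums[0] (no change) → -7 -2 -8 0 -10 -3 1 -1 -9 -11 -5
j=1: nums[1]=-2 > -5 → no swap
j=2: nums[2]=-8 ≤ -5 → i=1, swap nums[1],nums[2] → -7 -8 -2 0 -10 -3 1 -1 -9 -11 -5
j=3: nums[3]=0 > -5 → no swap
j=4: nums[4]=-10 ≤ -5 → i=2, swap nums[2],nums[4] → -7 -8 -10 0 -2 -3 1 -1 -9 -11 -5
j=5: nums[5]=-3 > -5 → no swap
j=6: nums[6]=1 > -5 → no swap
j=7: nums[7]=-1 > -5 → no swap
j=8: nums[8]=-9 ≤ -5 → i=3, swap nums[3],nums[8] → -7 -8 -10 -9 -2 -3 1 -1 0 -11 -5
j=9: nums[9]=-11 ≤ -5 → i=4, swap nums[4],nums[9] → -7 -8 -10 -9 -11 -3 1 -1 0 -2 -5
final swap nums[5],nums[10] → -7 -8 -10 -9 -11 -5 1 -1 0 -2 -3; return 5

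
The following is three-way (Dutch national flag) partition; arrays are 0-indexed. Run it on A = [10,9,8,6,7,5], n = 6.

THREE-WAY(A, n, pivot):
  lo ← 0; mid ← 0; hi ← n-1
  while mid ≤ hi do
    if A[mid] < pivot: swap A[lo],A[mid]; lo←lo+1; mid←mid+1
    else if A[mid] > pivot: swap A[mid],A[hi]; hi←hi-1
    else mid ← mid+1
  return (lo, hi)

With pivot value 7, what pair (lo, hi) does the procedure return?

lo=0 mid=0 hi=5
10>7: swap(0,5), hi=4 ⇒ [5,9,8,6,7,10]
5<7: swap(0,0), lo=1 mid=1 ⇒ [5,9,8,6,7,10]
9>7: swap(1,4), hi=3 ⇒ [5,7,8,6,9,10]
7=7: mid=2
8>7: swap(2,3), hi=2 ⇒ [5,7,6,8,9,10]
6<7: swap(1,2), lo=2 mid=3 ⇒ [5,6,7,8,9,10]
done. lo=2 hi=2; A=[5,6,7,8,9,10]

(2, 2)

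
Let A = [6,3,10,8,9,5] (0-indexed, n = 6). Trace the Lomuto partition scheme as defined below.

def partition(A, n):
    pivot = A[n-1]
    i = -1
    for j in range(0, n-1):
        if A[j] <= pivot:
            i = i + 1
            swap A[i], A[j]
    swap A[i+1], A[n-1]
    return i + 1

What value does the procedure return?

1

pivot = A[5] = 5; i = -1
j=0: A[0]=6 > 5 → no swap
j=1: A[1]=3 ≤ 5 → i=0, swap A[0],A[1] → [3,6,10,8,9,5]
j=2: A[2]=10 > 5 → no swap
j=3: A[3]=8 > 5 → no swap
j=4: A[4]=9 > 5 → no swap
final swap A[1],A[5] → [3,5,10,8,9,6]; return 1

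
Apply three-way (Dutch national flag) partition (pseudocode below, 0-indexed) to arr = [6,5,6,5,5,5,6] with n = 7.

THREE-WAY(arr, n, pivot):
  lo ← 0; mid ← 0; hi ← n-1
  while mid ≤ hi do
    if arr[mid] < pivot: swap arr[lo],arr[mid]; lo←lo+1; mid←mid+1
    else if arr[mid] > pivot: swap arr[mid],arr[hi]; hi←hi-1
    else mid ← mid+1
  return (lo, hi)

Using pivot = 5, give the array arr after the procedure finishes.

pivot = 5; lo=0, mid=0, hi=6
arr[mid]=6>5: swap arr[0],arr[6]; hi=5 → [6,5,6,5,5,5,6]
arr[mid]=6>5: swap arr[0],arr[5]; hi=4 → [5,5,6,5,5,6,6]
arr[mid]=5=5: mid=1
arr[mid]=5=5: mid=2
arr[mid]=6>5: swap arr[2],arr[4]; hi=3 → [5,5,5,5,6,6,6]
arr[mid]=5=5: mid=3
arr[mid]=5=5: mid=4
end: lo=0, hi=3; arr = [5,5,5,5,6,6,6]

[5,5,5,5,6,6,6]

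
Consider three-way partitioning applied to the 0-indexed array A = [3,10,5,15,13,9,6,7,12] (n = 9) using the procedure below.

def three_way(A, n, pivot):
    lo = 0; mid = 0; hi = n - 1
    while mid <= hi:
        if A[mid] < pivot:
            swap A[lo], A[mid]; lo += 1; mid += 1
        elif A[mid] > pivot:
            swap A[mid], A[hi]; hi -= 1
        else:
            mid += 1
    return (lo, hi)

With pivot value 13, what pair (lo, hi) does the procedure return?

pivot = 13; lo=0, mid=0, hi=8
A[mid]=3<13: swap A[0],A[0]; lo=1,mid=1 → [3,10,5,15,13,9,6,7,12]
A[mid]=10<13: swap A[1],A[1]; lo=2,mid=2 → [3,10,5,15,13,9,6,7,12]
A[mid]=5<13: swap A[2],A[2]; lo=3,mid=3 → [3,10,5,15,13,9,6,7,12]
A[mid]=15>13: swap A[3],A[8]; hi=7 → [3,10,5,12,13,9,6,7,15]
A[mid]=12<13: swap A[3],A[3]; lo=4,mid=4 → [3,10,5,12,13,9,6,7,15]
A[mid]=13=13: mid=5
A[mid]=9<13: swap A[4],A[5]; lo=5,mid=6 → [3,10,5,12,9,13,6,7,15]
A[mid]=6<13: swap A[5],A[6]; lo=6,mid=7 → [3,10,5,12,9,6,13,7,15]
A[mid]=7<13: swap A[6],A[7]; lo=7,mid=8 → [3,10,5,12,9,6,7,13,15]
end: lo=7, hi=7; A = [3,10,5,12,9,6,7,13,15]

(7, 7)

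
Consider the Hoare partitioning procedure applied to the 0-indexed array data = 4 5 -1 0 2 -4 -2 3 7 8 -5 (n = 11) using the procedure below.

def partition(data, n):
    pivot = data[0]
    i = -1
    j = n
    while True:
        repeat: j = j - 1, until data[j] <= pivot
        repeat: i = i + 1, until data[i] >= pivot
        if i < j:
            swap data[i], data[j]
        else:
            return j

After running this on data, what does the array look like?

-5 3 -1 0 2 -4 -2 5 7 8 4

pivot = data[0] = 4; i = -1, j = 11
j→10 (data[10]=-5≤4), i→0 (data[0]=4≥4); i<j, swap → -5 5 -1 0 2 -4 -2 3 7 8 4
j→7 (data[7]=3≤4), i→1 (data[1]=5≥4); i<j, swap → -5 3 -1 0 2 -4 -2 5 7 8 4
j→6, i→7; i≥j, return j=6. data = -5 3 -1 0 2 -4 -2 5 7 8 4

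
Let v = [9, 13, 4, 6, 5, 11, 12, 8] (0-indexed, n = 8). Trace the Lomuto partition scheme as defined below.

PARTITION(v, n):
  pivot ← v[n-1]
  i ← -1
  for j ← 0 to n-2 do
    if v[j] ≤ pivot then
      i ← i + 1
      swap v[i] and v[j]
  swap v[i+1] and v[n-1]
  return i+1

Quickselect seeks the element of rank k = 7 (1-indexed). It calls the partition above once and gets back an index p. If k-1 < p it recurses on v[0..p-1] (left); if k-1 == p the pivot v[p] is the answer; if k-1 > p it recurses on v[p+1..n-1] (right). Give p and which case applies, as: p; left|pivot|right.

pivot=8, i=-1
j=0: 9>8, skip
j=1: 13>8, skip
j=2: 4≤8, i=0, swap(0,2) ⇒ [4, 13, 9, 6, 5, 11, 12, 8]
j=3: 6≤8, i=1, swap(1,3) ⇒ [4, 6, 9, 13, 5, 11, 12, 8]
j=4: 5≤8, i=2, swap(2,4) ⇒ [4, 6, 5, 13, 9, 11, 12, 8]
j=5: 11>8, skip
j=6: 12>8, skip
swap(3,7) ⇒ [4, 6, 5, 8, 9, 11, 12, 13]; return 3
p = 3; k-1 = 6 > 3 ⇒ right

3; right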